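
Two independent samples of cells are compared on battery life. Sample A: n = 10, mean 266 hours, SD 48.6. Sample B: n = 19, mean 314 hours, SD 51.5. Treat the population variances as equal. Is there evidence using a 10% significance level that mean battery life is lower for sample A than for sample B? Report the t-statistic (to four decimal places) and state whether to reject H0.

t = -2.4304; reject H0

Let group 1 = sample A, group 2 = sample B. H0: μ_1 = μ_2; H1: μ_1 < μ_2 (two-sample pooled-variance t-test, left-tailed).
s_p² = [(10−1)·48.6² + (19−1)·51.5²]/(10+19−2) = 2555.49
t = (266 − 314)/√[2555.49·(1/10 + 1/19)] = -2.4304
df = n₁ + n₂ − 2 = 27
p-value = P(T ≤ -2.4304) ≈ 0.011
Since p ≈ 0.011 < α = 0.1, reject H0; the data support H1.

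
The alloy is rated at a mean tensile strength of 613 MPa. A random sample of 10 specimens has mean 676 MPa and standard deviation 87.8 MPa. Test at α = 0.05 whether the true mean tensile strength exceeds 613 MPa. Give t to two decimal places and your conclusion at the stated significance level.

H0: μ = 613; H1: μ > 613 (one-sample t-test, right-tailed).
t = (x̄ − μ₀)/(s/√n) = (676 − 613)/(87.8/√10) = 2.27
df = n − 1 = 9
p-value = P(T ≥ 2.27) ≈ 0.025
Since p ≈ 0.025 < α = 0.05, reject H0; the evidence is statistically significant.

t = 2.27; reject H0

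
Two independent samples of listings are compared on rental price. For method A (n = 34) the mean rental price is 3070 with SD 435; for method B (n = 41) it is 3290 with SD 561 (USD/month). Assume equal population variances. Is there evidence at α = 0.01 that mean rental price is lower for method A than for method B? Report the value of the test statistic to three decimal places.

Let group 1 = method A, group 2 = method B. H0: μ_1 = μ_2; H1: μ_1 < μ_2 (two-sample pooled-variance t-test, left-tailed).
s_p² = [(34−1)·435² + (41−1)·561²]/(34+41−2) = 257990
t = (3070 − 3290)/√[257990·(1/34 + 1/41)] = -1.867
df = n₁ + n₂ − 2 = 73
p-value = P(T ≤ -1.867) ≈ 0.0329
Since p ≈ 0.0329 > α = 0.01, fail to reject H0; the data do not provide sufficient evidence against H0.

-1.867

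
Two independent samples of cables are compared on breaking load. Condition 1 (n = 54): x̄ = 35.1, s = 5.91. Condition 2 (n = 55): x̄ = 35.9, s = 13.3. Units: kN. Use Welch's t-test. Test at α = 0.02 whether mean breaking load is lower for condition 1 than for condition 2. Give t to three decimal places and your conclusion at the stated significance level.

Let group 1 = condition 1, group 2 = condition 2. H0: μ_1 = μ_2; H1: μ_1 < μ_2 (Welch's two-sample t-test, left-tailed).
t = (x̄_1 − x̄_2)/√(s_1²/n_1 + s_2²/n_2) = (35.1 − 35.9)/√(5.91²/54 + 13.3²/55) = -0.407
Welch–Satterthwaite df ≈ 74.82
p-value = P(T ≤ -0.407) ≈ 0.3426
Since p ≈ 0.3426 > α = 0.02, fail to reject H0; the evidence is not statistically significant.

t = -0.407; fail to reject H0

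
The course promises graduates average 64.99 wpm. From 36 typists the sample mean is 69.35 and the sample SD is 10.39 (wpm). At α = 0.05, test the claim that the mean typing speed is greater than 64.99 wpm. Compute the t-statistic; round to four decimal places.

2.5178

H0: μ = 64.99; H1: μ > 64.99 (one-sample t-test, right-tailed).
t = (x̄ − μ₀)/(s/√n) = (69.35 − 64.99)/(10.39/√36) = 2.5178
df = n − 1 = 35
p-value = P(T ≥ 2.5178) ≈ 0.0083
Since p ≈ 0.0083 < α = 0.05, reject H0; the data support H1.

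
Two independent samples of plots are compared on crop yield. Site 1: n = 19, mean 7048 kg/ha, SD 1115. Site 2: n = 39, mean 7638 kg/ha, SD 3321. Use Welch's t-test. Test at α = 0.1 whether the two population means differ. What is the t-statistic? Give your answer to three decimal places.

-1.000

Let group 1 = site 1, group 2 = site 2. H0: μ_1 = μ_2; H1: μ_1 ≠ μ_2 (Welch's two-sample t-test, two-sided).
t = (x̄_1 − x̄_2)/√(s_1²/n_1 + s_2²/n_2) = (7048 − 7638)/√(1115²/19 + 3321²/39) = -1.000
Welch–Satterthwaite df ≈ 51.77
Two-sided p-value ≈ 0.322
Since p ≈ 0.322 > α = 0.1, fail to reject H0; the data do not provide sufficient evidence against H0.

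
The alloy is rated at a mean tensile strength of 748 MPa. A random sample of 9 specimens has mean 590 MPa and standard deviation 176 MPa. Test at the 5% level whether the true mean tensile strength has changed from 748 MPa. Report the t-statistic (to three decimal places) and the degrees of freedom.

H0: μ = 748; H1: μ ≠ 748 (one-sample t-test, two-sided).
t = (x̄ − μ₀)/(s/√n) = (590 − 748)/(176/√9) = -2.693
df = n − 1 = 8
Two-sided p-value ≈ 0.027
Since p ≈ 0.027 < α = 0.05, reject H0; the data support H1.

t = -2.693, df = 8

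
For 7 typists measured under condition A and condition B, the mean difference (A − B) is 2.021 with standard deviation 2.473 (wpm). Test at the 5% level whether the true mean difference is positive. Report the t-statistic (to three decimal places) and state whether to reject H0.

t = 2.162; reject H0

H0: μ_d = 0; H1: μ_d > 0 (paired t-test on the differences, right-tailed).
t = d̄/(s_d/√n) = 2.021/(2.473/√7) = 2.162
df = n − 1 = 6
p-value = P(T ≥ 2.162) ≈ 0.0369
Since p ≈ 0.0369 < α = 0.05, reject H0; the evidence is statistically significant.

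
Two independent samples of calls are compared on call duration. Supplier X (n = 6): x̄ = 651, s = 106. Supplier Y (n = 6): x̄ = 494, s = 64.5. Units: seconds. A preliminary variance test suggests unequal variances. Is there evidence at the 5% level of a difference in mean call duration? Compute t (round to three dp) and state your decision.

Let group 1 = supplier X, group 2 = supplier Y. H0: μ_1 = μ_2; H1: μ_1 ≠ μ_2 (Welch's two-sample t-test, two-sided).
t = (x̄_1 − x̄_2)/√(s_1²/n_1 + s_2²/n_2) = (651 − 494)/√(106²/6 + 64.5²/6) = 3.099
Welch–Satterthwaite df ≈ 8.26
Two-sided p-value ≈ 0.014
Since p ≈ 0.014 < α = 0.05, reject H0; the data support H1.

t = 3.099; reject H0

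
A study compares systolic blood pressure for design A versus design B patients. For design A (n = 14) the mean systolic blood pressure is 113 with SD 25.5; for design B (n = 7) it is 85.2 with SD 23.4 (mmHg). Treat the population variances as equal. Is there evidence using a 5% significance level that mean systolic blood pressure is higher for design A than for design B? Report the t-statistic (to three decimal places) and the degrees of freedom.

t = 2.416, df = 19

Let group 1 = design A, group 2 = design B. H0: μ_1 = μ_2; H1: μ_1 > μ_2 (two-sample pooled-variance t-test, right-tailed).
s_p² = [(14−1)·25.5² + (7−1)·23.4²]/(14+7−2) = 617.822
t = (113 − 85.2)/√[617.822·(1/14 + 1/7)] = 2.416
df = n₁ + n₂ − 2 = 19
p-value = P(T ≥ 2.416) ≈ 0.0130
Since p ≈ 0.0130 < α = 0.05, reject H0; the data support H1.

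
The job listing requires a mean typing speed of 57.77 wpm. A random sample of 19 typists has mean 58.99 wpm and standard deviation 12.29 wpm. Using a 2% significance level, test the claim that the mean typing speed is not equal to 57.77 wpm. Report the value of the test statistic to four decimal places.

0.4327

H0: μ = 57.77; H1: μ ≠ 57.77 (one-sample t-test, two-sided).
t = (x̄ − μ₀)/(s/√n) = (58.99 − 57.77)/(12.29/√19) = 0.4327
df = n − 1 = 18
Two-sided p-value ≈ 0.6704
Since p ≈ 0.6704 > α = 0.02, fail to reject H0; the evidence is not statistically significant.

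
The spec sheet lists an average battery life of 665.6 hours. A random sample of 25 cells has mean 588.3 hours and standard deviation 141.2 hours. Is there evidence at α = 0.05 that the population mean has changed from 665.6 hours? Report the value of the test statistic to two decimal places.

H0: μ = 665.6; H1: μ ≠ 665.6 (one-sample t-test, two-sided).
t = (x̄ − μ₀)/(s/√n) = (588.3 − 665.6)/(141.2/√25) = -2.74
df = n − 1 = 24
Two-sided p-value ≈ 0.0115
Since p ≈ 0.0115 < α = 0.05, reject H0; the evidence is statistically significant.

-2.74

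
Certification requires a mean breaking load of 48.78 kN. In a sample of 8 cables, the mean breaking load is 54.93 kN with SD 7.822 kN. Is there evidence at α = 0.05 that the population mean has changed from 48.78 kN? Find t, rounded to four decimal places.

2.2238

H0: μ = 48.78; H1: μ ≠ 48.78 (one-sample t-test, two-sided).
t = (x̄ − μ₀)/(s/√n) = (54.93 − 48.78)/(7.822/√8) = 2.2238
df = n − 1 = 7
Two-sided p-value ≈ 0.0615
Since p ≈ 0.0615 > α = 0.05, fail to reject H0; the data do not provide sufficient evidence against H0.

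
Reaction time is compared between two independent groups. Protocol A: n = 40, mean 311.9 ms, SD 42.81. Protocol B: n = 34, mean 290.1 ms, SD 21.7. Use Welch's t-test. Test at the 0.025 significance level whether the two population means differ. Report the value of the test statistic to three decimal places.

2.822

Let group 1 = protocol A, group 2 = protocol B. H0: μ_1 = μ_2; H1: μ_1 ≠ μ_2 (Welch's two-sample t-test, two-sided).
t = (x̄_1 − x̄_2)/√(s_1²/n_1 + s_2²/n_2) = (311.9 − 290.1)/√(42.81²/40 + 21.7²/34) = 2.822
Welch–Satterthwaite df ≈ 59.70
Two-sided p-value ≈ 0.006
Since p ≈ 0.006 < α = 0.025, reject H0; the data support H1.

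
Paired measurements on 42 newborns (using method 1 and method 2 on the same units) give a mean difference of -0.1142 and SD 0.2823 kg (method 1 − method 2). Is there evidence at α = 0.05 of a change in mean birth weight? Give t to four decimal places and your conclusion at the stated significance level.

H0: μ_d = 0; H1: μ_d ≠ 0 (paired t-test on the differences, two-sided).
t = d̄/(s_d/√n) = -0.1142/(0.2823/√42) = -2.6217
df = n − 1 = 41
Two-sided p-value ≈ 0.012
Since p ≈ 0.012 < α = 0.05, reject H0; the data support H1.

t = -2.6217; reject H0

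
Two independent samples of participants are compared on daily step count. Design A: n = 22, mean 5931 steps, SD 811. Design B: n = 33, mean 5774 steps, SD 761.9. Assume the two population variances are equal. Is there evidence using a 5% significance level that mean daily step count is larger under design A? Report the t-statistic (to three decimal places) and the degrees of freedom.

t = 0.730, df = 53

Let group 1 = design A, group 2 = design B. H0: μ_1 = μ_2; H1: μ_1 > μ_2 (two-sample pooled-variance t-test, right-tailed).
s_p² = [(22−1)·811² + (33−1)·761.9²]/(22+33−2) = 611092
t = (5931 − 5774)/√[611092·(1/22 + 1/33)] = 0.730
df = n₁ + n₂ − 2 = 53
p-value = P(T ≥ 0.730) ≈ 0.2344
Since p ≈ 0.2344 > α = 0.05, fail to reject H0; the evidence is not statistically significant.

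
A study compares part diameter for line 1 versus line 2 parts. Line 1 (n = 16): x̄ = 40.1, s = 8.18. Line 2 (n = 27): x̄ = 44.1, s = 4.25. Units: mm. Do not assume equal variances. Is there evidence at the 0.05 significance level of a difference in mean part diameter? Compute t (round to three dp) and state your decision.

Let group 1 = line 1, group 2 = line 2. H0: μ_1 = μ_2; H1: μ_1 ≠ μ_2 (Welch's two-sample t-test, two-sided).
t = (x̄_1 − x̄_2)/√(s_1²/n_1 + s_2²/n_2) = (40.1 − 44.1)/√(8.18²/16 + 4.25²/27) = -1.816
Welch–Satterthwaite df ≈ 19.89
Two-sided p-value ≈ 0.0845
Since p ≈ 0.0845 > α = 0.05, fail to reject H0; the data do not provide sufficient evidence against H0.

t = -1.816; fail to reject H0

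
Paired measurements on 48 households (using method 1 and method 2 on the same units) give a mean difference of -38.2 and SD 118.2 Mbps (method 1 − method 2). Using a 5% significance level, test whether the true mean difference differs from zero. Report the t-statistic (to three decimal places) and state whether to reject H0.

t = -2.239; reject H0

H0: μ_d = 0; H1: μ_d ≠ 0 (paired t-test on the differences, two-sided).
t = d̄/(s_d/√n) = -38.2/(118.2/√48) = -2.239
df = n − 1 = 47
Two-sided p-value ≈ 0.0299
Since p ≈ 0.0299 < α = 0.05, reject H0; the data support H1.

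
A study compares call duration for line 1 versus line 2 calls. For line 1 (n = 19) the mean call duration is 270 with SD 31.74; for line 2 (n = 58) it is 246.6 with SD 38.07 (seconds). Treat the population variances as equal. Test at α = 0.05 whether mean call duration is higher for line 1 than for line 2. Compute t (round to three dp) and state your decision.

t = 2.415; reject H0

Let group 1 = line 1, group 2 = line 2. H0: μ_1 = μ_2; H1: μ_1 > μ_2 (two-sample pooled-variance t-test, right-tailed).
s_p² = [(19−1)·31.74² + (58−1)·38.07²]/(19+58−2) = 1343.27
t = (270 − 246.6)/√[1343.27·(1/19 + 1/58)] = 2.415
df = n₁ + n₂ − 2 = 75
p-value = P(T ≥ 2.415) ≈ 0.009
Since p ≈ 0.009 < α = 0.05, reject H0; the evidence is statistically significant.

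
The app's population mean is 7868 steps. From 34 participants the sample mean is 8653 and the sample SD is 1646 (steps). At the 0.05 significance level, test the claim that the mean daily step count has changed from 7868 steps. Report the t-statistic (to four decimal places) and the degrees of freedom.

t = 2.7809, df = 33

H0: μ = 7868; H1: μ ≠ 7868 (one-sample t-test, two-sided).
t = (x̄ − μ₀)/(s/√n) = (8653 − 7868)/(1646/√34) = 2.7809
df = n − 1 = 33
Two-sided p-value ≈ 0.0089
Since p ≈ 0.0089 < α = 0.05, reject H0; the data support H1.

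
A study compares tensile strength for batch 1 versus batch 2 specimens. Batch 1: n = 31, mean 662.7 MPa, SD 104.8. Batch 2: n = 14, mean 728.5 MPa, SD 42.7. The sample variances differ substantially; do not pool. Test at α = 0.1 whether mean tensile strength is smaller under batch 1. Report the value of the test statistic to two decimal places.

-2.99

Let group 1 = batch 1, group 2 = batch 2. H0: μ_1 = μ_2; H1: μ_1 < μ_2 (Welch's two-sample t-test, left-tailed).
t = (x̄_1 − x̄_2)/√(s_1²/n_1 + s_2²/n_2) = (662.7 − 728.5)/√(104.8²/31 + 42.7²/14) = -2.99
Welch–Satterthwaite df ≈ 42.77
p-value = P(T ≤ -2.99) ≈ 0.002
Since p ≈ 0.002 < α = 0.1, reject H0; the data support H1.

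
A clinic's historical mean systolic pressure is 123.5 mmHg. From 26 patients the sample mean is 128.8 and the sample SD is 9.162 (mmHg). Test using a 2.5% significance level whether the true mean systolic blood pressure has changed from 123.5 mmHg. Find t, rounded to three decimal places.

2.950

H0: μ = 123.5; H1: μ ≠ 123.5 (one-sample t-test, two-sided).
t = (x̄ − μ₀)/(s/√n) = (128.8 − 123.5)/(9.162/√26) = 2.950
df = n − 1 = 25
Two-sided p-value ≈ 0.007
Since p ≈ 0.007 < α = 0.025, reject H0; the data support H1.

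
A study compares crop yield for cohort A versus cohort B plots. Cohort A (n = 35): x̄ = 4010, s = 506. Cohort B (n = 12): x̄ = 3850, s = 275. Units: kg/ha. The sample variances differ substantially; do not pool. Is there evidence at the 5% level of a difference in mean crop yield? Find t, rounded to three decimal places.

Let group 1 = cohort A, group 2 = cohort B. H0: μ_1 = μ_2; H1: μ_1 ≠ μ_2 (Welch's two-sample t-test, two-sided).
t = (x̄_1 − x̄_2)/√(s_1²/n_1 + s_2²/n_2) = (4010 − 3850)/√(506²/35 + 275²/12) = 1.371
Welch–Satterthwaite df ≈ 35.77
Two-sided p-value ≈ 0.1789
Since p ≈ 0.1789 > α = 0.05, fail to reject H0; the data do not provide sufficient evidence against H0.

1.371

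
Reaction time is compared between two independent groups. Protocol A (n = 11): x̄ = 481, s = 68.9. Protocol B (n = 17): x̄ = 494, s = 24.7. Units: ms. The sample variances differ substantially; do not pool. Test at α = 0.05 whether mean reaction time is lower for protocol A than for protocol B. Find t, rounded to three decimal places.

-0.601

Let group 1 = protocol A, group 2 = protocol B. H0: μ_1 = μ_2; H1: μ_1 < μ_2 (Welch's two-sample t-test, left-tailed).
t = (x̄_1 − x̄_2)/√(s_1²/n_1 + s_2²/n_2) = (481 − 494)/√(68.9²/11 + 24.7²/17) = -0.601
Welch–Satterthwaite df ≈ 11.68
p-value = P(T ≤ -0.601) ≈ 0.280
Since p ≈ 0.280 > α = 0.05, fail to reject H0; the data do not provide sufficient evidence against H0.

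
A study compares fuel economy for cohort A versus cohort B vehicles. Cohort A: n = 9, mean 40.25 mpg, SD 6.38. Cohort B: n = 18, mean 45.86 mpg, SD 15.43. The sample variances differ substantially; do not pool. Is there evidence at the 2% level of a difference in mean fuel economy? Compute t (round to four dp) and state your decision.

Let group 1 = cohort A, group 2 = cohort B. H0: μ_1 = μ_2; H1: μ_1 ≠ μ_2 (Welch's two-sample t-test, two-sided).
t = (x̄_1 − x̄_2)/√(s_1²/n_1 + s_2²/n_2) = (40.25 − 45.86)/√(6.38²/9 + 15.43²/18) = -1.3316
Welch–Satterthwaite df ≈ 24.52
Two-sided p-value ≈ 0.195
Since p ≈ 0.195 > α = 0.02, fail to reject H0; the data do not provide sufficient evidence against H0.

t = -1.3316; fail to reject H0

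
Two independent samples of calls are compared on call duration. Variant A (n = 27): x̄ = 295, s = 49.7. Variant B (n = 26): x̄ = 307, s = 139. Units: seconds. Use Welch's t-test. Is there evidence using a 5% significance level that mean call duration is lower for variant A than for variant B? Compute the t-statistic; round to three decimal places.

Let group 1 = variant A, group 2 = variant B. H0: μ_1 = μ_2; H1: μ_1 < μ_2 (Welch's two-sample t-test, left-tailed).
t = (x̄_1 − x̄_2)/√(s_1²/n_1 + s_2²/n_2) = (295 − 307)/√(49.7²/27 + 139²/26) = -0.415
Welch–Satterthwaite df ≈ 31.08
p-value = P(T ≤ -0.415) ≈ 0.3404
Since p ≈ 0.3404 > α = 0.05, fail to reject H0; the data do not provide sufficient evidence against H0.

-0.415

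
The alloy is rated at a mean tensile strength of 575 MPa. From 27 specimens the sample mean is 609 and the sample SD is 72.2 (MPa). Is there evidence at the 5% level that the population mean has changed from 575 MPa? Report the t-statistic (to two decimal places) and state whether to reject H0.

H0: μ = 575; H1: μ ≠ 575 (one-sample t-test, two-sided).
t = (x̄ − μ₀)/(s/√n) = (609 − 575)/(72.2/√27) = 2.45
df = n − 1 = 26
Two-sided p-value ≈ 0.0215
Since p ≈ 0.0215 < α = 0.05, reject H0; the data support H1.

t = 2.45; reject H0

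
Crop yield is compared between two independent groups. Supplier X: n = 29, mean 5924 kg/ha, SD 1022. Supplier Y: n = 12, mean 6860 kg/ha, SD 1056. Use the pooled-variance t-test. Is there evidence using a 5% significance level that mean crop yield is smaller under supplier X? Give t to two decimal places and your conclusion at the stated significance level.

t = -2.64; reject H0

Let group 1 = supplier X, group 2 = supplier Y. H0: μ_1 = μ_2; H1: μ_1 < μ_2 (two-sample pooled-variance t-test, left-tailed).
s_p² = [(29−1)·1022² + (12−1)·1056²]/(29+12−2) = 1064410
t = (5924 − 6860)/√[1064410·(1/29 + 1/12)] = -2.64
df = n₁ + n₂ − 2 = 39
p-value = P(T ≤ -2.64) ≈ 0.0059
Since p ≈ 0.0059 < α = 0.05, reject H0; the data support H1.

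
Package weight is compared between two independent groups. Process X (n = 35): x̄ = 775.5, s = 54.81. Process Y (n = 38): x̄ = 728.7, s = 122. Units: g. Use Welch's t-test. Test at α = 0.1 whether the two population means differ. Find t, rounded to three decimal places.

Let group 1 = process X, group 2 = process Y. H0: μ_1 = μ_2; H1: μ_1 ≠ μ_2 (Welch's two-sample t-test, two-sided).
t = (x̄_1 − x̄_2)/√(s_1²/n_1 + s_2²/n_2) = (775.5 − 728.7)/√(54.81²/35 + 122²/38) = 2.142
Welch–Satterthwaite df ≈ 52.26
Two-sided p-value ≈ 0.037
Since p ≈ 0.037 < α = 0.1, reject H0; the data support H1.

2.142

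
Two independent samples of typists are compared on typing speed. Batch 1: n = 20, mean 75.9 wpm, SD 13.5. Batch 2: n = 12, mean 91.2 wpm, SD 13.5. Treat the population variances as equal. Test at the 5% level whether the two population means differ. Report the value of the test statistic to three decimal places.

-3.104

Let group 1 = batch 1, group 2 = batch 2. H0: μ_1 = μ_2; H1: μ_1 ≠ μ_2 (two-sample pooled-variance t-test, two-sided).
s_p² = [(20−1)·13.5² + (12−1)·13.5²]/(20+12−2) = 182.25
t = (75.9 − 91.2)/√[182.25·(1/20 + 1/12)] = -3.104
df = n₁ + n₂ − 2 = 30
Two-sided p-value ≈ 0.0041
Since p ≈ 0.0041 < α = 0.05, reject H0; the evidence is statistically significant.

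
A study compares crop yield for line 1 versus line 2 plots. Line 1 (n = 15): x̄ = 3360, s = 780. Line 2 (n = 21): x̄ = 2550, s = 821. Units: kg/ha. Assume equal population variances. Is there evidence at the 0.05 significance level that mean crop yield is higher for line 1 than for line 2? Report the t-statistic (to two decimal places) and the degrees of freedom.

t = 2.98, df = 34

Let group 1 = line 1, group 2 = line 2. H0: μ_1 = μ_2; H1: μ_1 > μ_2 (two-sample pooled-variance t-test, right-tailed).
s_p² = [(15−1)·780² + (21−1)·821²]/(15+21−2) = 647012
t = (3360 − 2550)/√[647012·(1/15 + 1/21)] = 2.98
df = n₁ + n₂ − 2 = 34
p-value = P(T ≥ 2.98) ≈ 0.0027
Since p ≈ 0.0027 < α = 0.05, reject H0; the evidence is statistically significant.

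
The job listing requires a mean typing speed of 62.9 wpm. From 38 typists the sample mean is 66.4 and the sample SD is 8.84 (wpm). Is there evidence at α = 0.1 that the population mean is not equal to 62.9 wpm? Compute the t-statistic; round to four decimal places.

H0: μ = 62.9; H1: μ ≠ 62.9 (one-sample t-test, two-sided).
t = (x̄ − μ₀)/(s/√n) = (66.4 − 62.9)/(8.84/√38) = 2.4407
df = n − 1 = 37
Two-sided p-value ≈ 0.0196
Since p ≈ 0.0196 < α = 0.1, reject H0; the data support H1.

2.4407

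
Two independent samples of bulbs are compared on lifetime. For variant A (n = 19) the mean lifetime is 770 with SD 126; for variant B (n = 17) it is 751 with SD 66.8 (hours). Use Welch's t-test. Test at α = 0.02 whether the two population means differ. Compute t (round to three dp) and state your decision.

Let group 1 = variant A, group 2 = variant B. H0: μ_1 = μ_2; H1: μ_1 ≠ μ_2 (Welch's two-sample t-test, two-sided).
t = (x̄_1 − x̄_2)/√(s_1²/n_1 + s_2²/n_2) = (770 − 751)/√(126²/19 + 66.8²/17) = 0.573
Welch–Satterthwaite df ≈ 27.98
Two-sided p-value ≈ 0.571
Since p ≈ 0.571 > α = 0.02, fail to reject H0; the data do not provide sufficient evidence against H0.

t = 0.573; fail to reject H0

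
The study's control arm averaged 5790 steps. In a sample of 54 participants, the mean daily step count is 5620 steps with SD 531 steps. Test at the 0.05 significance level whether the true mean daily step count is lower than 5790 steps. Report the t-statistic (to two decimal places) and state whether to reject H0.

H0: μ = 5790; H1: μ < 5790 (one-sample t-test, left-tailed).
t = (x̄ − μ₀)/(s/√n) = (5620 − 5790)/(531/√54) = -2.35
df = n − 1 = 53
p-value = P(T ≤ -2.35) ≈ 0.0112
Since p ≈ 0.0112 < α = 0.05, reject H0; the data support H1.

t = -2.35; reject H0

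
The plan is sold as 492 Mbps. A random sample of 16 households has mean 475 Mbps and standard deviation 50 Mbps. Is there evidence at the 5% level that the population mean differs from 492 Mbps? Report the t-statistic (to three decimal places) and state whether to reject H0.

t = -1.360; fail to reject H0

H0: μ = 492; H1: μ ≠ 492 (one-sample t-test, two-sided).
t = (x̄ − μ₀)/(s/√n) = (475 − 492)/(50/√16) = -1.360
df = n − 1 = 15
Two-sided p-value ≈ 0.1939
Since p ≈ 0.1939 > α = 0.05, fail to reject H0; the evidence is not statistically significant.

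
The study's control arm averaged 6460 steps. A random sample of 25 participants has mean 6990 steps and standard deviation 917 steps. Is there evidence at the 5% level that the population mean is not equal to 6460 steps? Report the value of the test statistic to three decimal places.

H0: μ = 6460; H1: μ ≠ 6460 (one-sample t-test, two-sided).
t = (x̄ − μ₀)/(s/√n) = (6990 − 6460)/(917/√25) = 2.890
df = n − 1 = 24
Two-sided p-value ≈ 0.008
Since p ≈ 0.008 < α = 0.05, reject H0; the data support H1.

2.890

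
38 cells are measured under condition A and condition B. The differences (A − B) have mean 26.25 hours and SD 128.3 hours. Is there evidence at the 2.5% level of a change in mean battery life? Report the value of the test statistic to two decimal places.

1.26

H0: μ_d = 0; H1: μ_d ≠ 0 (paired t-test on the differences, two-sided).
t = d̄/(s_d/√n) = 26.25/(128.3/√38) = 1.26
df = n − 1 = 37
Two-sided p-value ≈ 0.2151
Since p ≈ 0.2151 > α = 0.025, fail to reject H0; the data do not provide sufficient evidence against H0.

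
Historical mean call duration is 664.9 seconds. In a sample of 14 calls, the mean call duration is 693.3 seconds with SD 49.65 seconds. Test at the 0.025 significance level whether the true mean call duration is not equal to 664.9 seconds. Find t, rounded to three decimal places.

H0: μ = 664.9; H1: μ ≠ 664.9 (one-sample t-test, two-sided).
t = (x̄ − μ₀)/(s/√n) = (693.3 − 664.9)/(49.65/√14) = 2.140
df = n − 1 = 13
Two-sided p-value ≈ 0.0519
Since p ≈ 0.0519 > α = 0.025, fail to reject H0; the evidence is not statistically significant.

2.140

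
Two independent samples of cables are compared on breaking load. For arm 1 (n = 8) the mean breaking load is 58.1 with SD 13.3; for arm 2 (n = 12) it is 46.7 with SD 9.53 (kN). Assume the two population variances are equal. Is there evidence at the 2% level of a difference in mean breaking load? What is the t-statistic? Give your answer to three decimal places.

Let group 1 = arm 1, group 2 = arm 2. H0: μ_1 = μ_2; H1: μ_1 ≠ μ_2 (two-sample pooled-variance t-test, two-sided).
s_p² = [(8−1)·13.3² + (12−1)·9.53²]/(8+12−2) = 124.292
t = (58.1 − 46.7)/√[124.292·(1/8 + 1/12)] = 2.240
df = n₁ + n₂ − 2 = 18
Two-sided p-value ≈ 0.038
Since p ≈ 0.038 > α = 0.02, fail to reject H0; the evidence is not statistically significant.

2.240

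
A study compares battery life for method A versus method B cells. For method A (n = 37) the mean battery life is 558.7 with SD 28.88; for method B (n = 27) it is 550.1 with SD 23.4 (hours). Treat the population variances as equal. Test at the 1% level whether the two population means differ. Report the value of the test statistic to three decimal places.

Let group 1 = method A, group 2 = method B. H0: μ_1 = μ_2; H1: μ_1 ≠ μ_2 (two-sample pooled-variance t-test, two-sided).
s_p² = [(37−1)·28.88² + (27−1)·23.4²]/(37+27−2) = 713.912
t = (558.7 − 550.1)/√[713.912·(1/37 + 1/27)] = 1.272
df = n₁ + n₂ − 2 = 62
Two-sided p-value ≈ 0.208
Since p ≈ 0.208 > α = 0.01, fail to reject H0; the evidence is not statistically significant.

1.272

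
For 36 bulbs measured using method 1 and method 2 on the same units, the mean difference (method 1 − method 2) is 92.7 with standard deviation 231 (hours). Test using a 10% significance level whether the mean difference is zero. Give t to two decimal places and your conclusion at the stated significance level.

t = 2.41; reject H0

H0: μ_d = 0; H1: μ_d ≠ 0 (paired t-test on the differences, two-sided).
t = d̄/(s_d/√n) = 92.7/(231/√36) = 2.41
df = n − 1 = 35
Two-sided p-value ≈ 0.021
Since p ≈ 0.021 < α = 0.1, reject H0; the evidence is statistically significant.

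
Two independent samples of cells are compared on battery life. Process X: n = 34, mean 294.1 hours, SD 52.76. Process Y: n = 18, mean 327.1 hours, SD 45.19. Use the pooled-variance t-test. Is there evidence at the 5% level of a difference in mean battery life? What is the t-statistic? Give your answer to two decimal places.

-2.25

Let group 1 = process X, group 2 = process Y. H0: μ_1 = μ_2; H1: μ_1 ≠ μ_2 (two-sample pooled-variance t-test, two-sided).
s_p² = [(34−1)·52.76² + (18−1)·45.19²]/(34+18−2) = 2531.51
t = (294.1 − 327.1)/√[2531.51·(1/34 + 1/18)] = -2.25
df = n₁ + n₂ − 2 = 50
Two-sided p-value ≈ 0.029
Since p ≈ 0.029 < α = 0.05, reject H0; the evidence is statistically significant.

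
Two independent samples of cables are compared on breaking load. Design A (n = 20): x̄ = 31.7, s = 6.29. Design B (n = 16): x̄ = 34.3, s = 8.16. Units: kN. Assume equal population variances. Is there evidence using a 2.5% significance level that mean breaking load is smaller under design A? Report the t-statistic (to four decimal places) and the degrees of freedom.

Let group 1 = design A, group 2 = design B. H0: μ_1 = μ_2; H1: μ_1 < μ_2 (two-sample pooled-variance t-test, left-tailed).
s_p² = [(20−1)·6.29² + (16−1)·8.16²]/(20+16−2) = 51.4854
t = (31.7 − 34.3)/√[51.4854·(1/20 + 1/16)] = -1.0803
df = n₁ + n₂ − 2 = 34
p-value = P(T ≤ -1.0803) ≈ 0.1438
Since p ≈ 0.1438 > α = 0.025, fail to reject H0; the evidence is not statistically significant.

t = -1.0803, df = 34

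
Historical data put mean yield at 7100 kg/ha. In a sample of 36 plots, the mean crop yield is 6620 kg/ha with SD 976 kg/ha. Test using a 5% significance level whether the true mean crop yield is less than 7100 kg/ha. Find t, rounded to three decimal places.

H0: μ = 7100; H1: μ < 7100 (one-sample t-test, left-tailed).
t = (x̄ − μ₀)/(s/√n) = (6620 − 7100)/(976/√36) = -2.951
df = n − 1 = 35
p-value = P(T ≤ -2.951) ≈ 0.0028
Since p ≈ 0.0028 < α = 0.05, reject H0; the data support H1.

-2.951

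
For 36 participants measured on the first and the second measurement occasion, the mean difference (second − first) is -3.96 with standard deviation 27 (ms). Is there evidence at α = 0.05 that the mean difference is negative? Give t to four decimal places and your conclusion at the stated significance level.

t = -0.8800; fail to reject H0

H0: μ_d = 0; H1: μ_d < 0 (paired t-test on the differences, left-tailed).
t = d̄/(s_d/√n) = -3.96/(27/√36) = -0.8800
df = n − 1 = 35
p-value = P(T ≤ -0.8800) ≈ 0.192
Since p ≈ 0.192 > α = 0.05, fail to reject H0; the evidence is not statistically significant.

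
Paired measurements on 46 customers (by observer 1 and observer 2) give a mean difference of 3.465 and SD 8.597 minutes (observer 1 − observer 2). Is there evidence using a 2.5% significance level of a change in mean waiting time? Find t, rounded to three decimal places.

H0: μ_d = 0; H1: μ_d ≠ 0 (paired t-test on the differences, two-sided).
t = d̄/(s_d/√n) = 3.465/(8.597/√46) = 2.734
df = n − 1 = 45
Two-sided p-value ≈ 0.0089
Since p ≈ 0.0089 < α = 0.025, reject H0; the data support H1.

2.734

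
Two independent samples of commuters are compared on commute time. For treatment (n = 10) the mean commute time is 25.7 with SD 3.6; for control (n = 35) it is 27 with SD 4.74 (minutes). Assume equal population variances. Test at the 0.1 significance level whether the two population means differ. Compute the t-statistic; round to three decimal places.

Let group 1 = treatment, group 2 = control. H0: μ_1 = μ_2; H1: μ_1 ≠ μ_2 (two-sample pooled-variance t-test, two-sided).
s_p² = [(10−1)·3.6² + (35−1)·4.74²]/(10+35−2) = 20.4776
t = (25.7 − 27)/√[20.4776·(1/10 + 1/35)] = -0.801
df = n₁ + n₂ − 2 = 43
Two-sided p-value ≈ 0.4274
Since p ≈ 0.4274 > α = 0.1, fail to reject H0; the data do not provide sufficient evidence against H0.

-0.801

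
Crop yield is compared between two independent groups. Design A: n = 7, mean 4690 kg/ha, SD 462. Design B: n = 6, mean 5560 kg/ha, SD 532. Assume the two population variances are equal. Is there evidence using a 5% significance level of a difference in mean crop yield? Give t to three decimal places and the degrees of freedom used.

t = -3.159, df = 11

Let group 1 = design A, group 2 = design B. H0: μ_1 = μ_2; H1: μ_1 ≠ μ_2 (two-sample pooled-variance t-test, two-sided).
s_p² = [(7−1)·462² + (6−1)·532²]/(7+6−2) = 245071
t = (4690 − 5560)/√[245071·(1/7 + 1/6)] = -3.159
df = n₁ + n₂ − 2 = 11
Two-sided p-value ≈ 0.009
Since p ≈ 0.009 < α = 0.05, reject H0; the data support H1.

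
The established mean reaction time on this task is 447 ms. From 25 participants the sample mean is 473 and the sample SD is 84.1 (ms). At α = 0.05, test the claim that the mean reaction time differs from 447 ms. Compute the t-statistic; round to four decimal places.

1.5458

H0: μ = 447; H1: μ ≠ 447 (one-sample t-test, two-sided).
t = (x̄ − μ₀)/(s/√n) = (473 − 447)/(84.1/√25) = 1.5458
df = n − 1 = 24
Two-sided p-value ≈ 0.135
Since p ≈ 0.135 > α = 0.05, fail to reject H0; the data do not provide sufficient evidence against H0.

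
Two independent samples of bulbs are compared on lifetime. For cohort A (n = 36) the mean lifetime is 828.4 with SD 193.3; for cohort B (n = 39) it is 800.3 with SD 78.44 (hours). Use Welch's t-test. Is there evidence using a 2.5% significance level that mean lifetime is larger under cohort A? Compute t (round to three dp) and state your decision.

t = 0.813; fail to reject H0

Let group 1 = cohort A, group 2 = cohort B. H0: μ_1 = μ_2; H1: μ_1 > μ_2 (Welch's two-sample t-test, right-tailed).
t = (x̄_1 − x̄_2)/√(s_1²/n_1 + s_2²/n_2) = (828.4 − 800.3)/√(193.3²/36 + 78.44²/39) = 0.813
Welch–Satterthwaite df ≈ 45.48
p-value = P(T ≥ 0.813) ≈ 0.2103
Since p ≈ 0.2103 > α = 0.025, fail to reject H0; the data do not provide sufficient evidence against H0.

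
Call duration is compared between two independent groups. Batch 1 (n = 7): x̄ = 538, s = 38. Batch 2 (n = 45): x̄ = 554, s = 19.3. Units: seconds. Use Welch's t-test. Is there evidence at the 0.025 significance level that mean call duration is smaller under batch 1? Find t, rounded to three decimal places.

Let group 1 = batch 1, group 2 = batch 2. H0: μ_1 = μ_2; H1: μ_1 < μ_2 (Welch's two-sample t-test, left-tailed).
t = (x̄_1 − x̄_2)/√(s_1²/n_1 + s_2²/n_2) = (538 − 554)/√(38²/7 + 19.3²/45) = -1.092
Welch–Satterthwaite df ≈ 6.49
p-value = P(T ≤ -1.092) ≈ 0.1568
Since p ≈ 0.1568 > α = 0.025, fail to reject H0; the data do not provide sufficient evidence against H0.

-1.092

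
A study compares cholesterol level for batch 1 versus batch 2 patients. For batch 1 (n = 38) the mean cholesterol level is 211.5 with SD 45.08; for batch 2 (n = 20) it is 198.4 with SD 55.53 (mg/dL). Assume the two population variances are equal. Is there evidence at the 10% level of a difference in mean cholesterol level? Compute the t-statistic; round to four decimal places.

Let group 1 = batch 1, group 2 = batch 2. H0: μ_1 = μ_2; H1: μ_1 ≠ μ_2 (two-sample pooled-variance t-test, two-sided).
s_p² = [(38−1)·45.08² + (20−1)·55.53²]/(38+20−2) = 2388.92
t = (211.5 − 198.4)/√[2388.92·(1/38 + 1/20)] = 0.9702
df = n₁ + n₂ − 2 = 56
Two-sided p-value ≈ 0.336
Since p ≈ 0.336 > α = 0.1, fail to reject H0; the data do not provide sufficient evidence against H0.

0.9702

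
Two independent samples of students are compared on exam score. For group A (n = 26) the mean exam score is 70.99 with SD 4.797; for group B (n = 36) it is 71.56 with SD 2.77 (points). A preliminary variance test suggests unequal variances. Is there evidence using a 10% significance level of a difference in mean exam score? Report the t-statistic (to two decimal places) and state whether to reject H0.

Let group 1 = group A, group 2 = group B. H0: μ_1 = μ_2; H1: μ_1 ≠ μ_2 (Welch's two-sample t-test, two-sided).
t = (x̄_1 − x̄_2)/√(s_1²/n_1 + s_2²/n_2) = (70.99 − 71.56)/√(4.797²/26 + 2.77²/36) = -0.54
Welch–Satterthwaite df ≈ 36.96
Two-sided p-value ≈ 0.5898
Since p ≈ 0.5898 > α = 0.1, fail to reject H0; the data do not provide sufficient evidence against H0.

t = -0.54; fail to reject H0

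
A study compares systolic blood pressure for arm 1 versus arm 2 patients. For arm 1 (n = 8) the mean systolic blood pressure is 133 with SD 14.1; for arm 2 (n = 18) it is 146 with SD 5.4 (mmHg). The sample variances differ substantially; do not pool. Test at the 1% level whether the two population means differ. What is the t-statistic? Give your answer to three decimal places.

Let group 1 = arm 1, group 2 = arm 2. H0: μ_1 = μ_2; H1: μ_1 ≠ μ_2 (Welch's two-sample t-test, two-sided).
t = (x̄_1 − x̄_2)/√(s_1²/n_1 + s_2²/n_2) = (133 − 146)/√(14.1²/8 + 5.4²/18) = -2.527
Welch–Satterthwaite df ≈ 7.93
Two-sided p-value ≈ 0.036
Since p ≈ 0.036 > α = 0.01, fail to reject H0; the data do not provide sufficient evidence against H0.

-2.527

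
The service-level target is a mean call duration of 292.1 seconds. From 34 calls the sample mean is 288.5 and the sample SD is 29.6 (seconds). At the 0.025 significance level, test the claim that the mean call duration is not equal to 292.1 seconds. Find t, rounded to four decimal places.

H0: μ = 292.1; H1: μ ≠ 292.1 (one-sample t-test, two-sided).
t = (x̄ − μ₀)/(s/√n) = (288.5 − 292.1)/(29.6/√34) = -0.7092
df = n − 1 = 33
Two-sided p-value ≈ 0.483
Since p ≈ 0.483 > α = 0.025, fail to reject H0; the evidence is not statistically significant.

-0.7092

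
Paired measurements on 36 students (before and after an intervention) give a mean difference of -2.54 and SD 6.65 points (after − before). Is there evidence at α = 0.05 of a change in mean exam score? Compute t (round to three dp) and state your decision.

H0: μ_d = 0; H1: μ_d ≠ 0 (paired t-test on the differences, two-sided).
t = d̄/(s_d/√n) = -2.54/(6.65/√36) = -2.292
df = n − 1 = 35
Two-sided p-value ≈ 0.0281
Since p ≈ 0.0281 < α = 0.05, reject H0; the data support H1.

t = -2.292; reject H0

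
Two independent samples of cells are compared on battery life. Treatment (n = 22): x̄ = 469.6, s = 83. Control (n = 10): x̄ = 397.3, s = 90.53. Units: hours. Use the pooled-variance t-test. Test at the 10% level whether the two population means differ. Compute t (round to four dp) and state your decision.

t = 2.2217; reject H0

Let group 1 = treatment, group 2 = control. H0: μ_1 = μ_2; H1: μ_1 ≠ μ_2 (two-sample pooled-variance t-test, two-sided).
s_p² = [(22−1)·83² + (10−1)·90.53²]/(22+10−2) = 7281
t = (469.6 − 397.3)/√[7281·(1/22 + 1/10)] = 2.2217
df = n₁ + n₂ − 2 = 30
Two-sided p-value ≈ 0.0340
Since p ≈ 0.0340 < α = 0.1, reject H0; the data support H1.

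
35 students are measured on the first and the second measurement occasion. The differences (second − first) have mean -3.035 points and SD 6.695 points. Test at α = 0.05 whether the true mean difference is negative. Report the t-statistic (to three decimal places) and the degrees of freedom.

t = -2.682, df = 34

H0: μ_d = 0; H1: μ_d < 0 (paired t-test on the differences, left-tailed).
t = d̄/(s_d/√n) = -3.035/(6.695/√35) = -2.682
df = n − 1 = 34
p-value = P(T ≤ -2.682) ≈ 0.0056
Since p ≈ 0.0056 < α = 0.05, reject H0; the data support H1.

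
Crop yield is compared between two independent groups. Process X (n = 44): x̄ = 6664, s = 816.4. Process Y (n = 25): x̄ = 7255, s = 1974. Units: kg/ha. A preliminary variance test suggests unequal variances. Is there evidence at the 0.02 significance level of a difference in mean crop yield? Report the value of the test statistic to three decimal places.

Let group 1 = process X, group 2 = process Y. H0: μ_1 = μ_2; H1: μ_1 ≠ μ_2 (Welch's two-sample t-test, two-sided).
t = (x̄_1 − x̄_2)/√(s_1²/n_1 + s_2²/n_2) = (6664 − 7255)/√(816.4²/44 + 1974²/25) = -1.429
Welch–Satterthwaite df ≈ 28.74
Two-sided p-value ≈ 0.1637
Since p ≈ 0.1637 > α = 0.02, fail to reject H0; the evidence is not statistically significant.

-1.429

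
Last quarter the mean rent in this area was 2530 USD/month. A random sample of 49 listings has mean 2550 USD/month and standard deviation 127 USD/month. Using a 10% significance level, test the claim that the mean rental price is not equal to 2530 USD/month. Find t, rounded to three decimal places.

1.102

H0: μ = 2530; H1: μ ≠ 2530 (one-sample t-test, two-sided).
t = (x̄ − μ₀)/(s/√n) = (2550 − 2530)/(127/√49) = 1.102
df = n − 1 = 48
Two-sided p-value ≈ 0.2758
Since p ≈ 0.2758 > α = 0.1, fail to reject H0; the evidence is not statistically significant.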